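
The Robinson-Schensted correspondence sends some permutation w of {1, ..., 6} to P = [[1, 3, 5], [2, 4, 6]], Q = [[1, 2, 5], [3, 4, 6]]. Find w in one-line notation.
Reverse RSK: for i = n, n-1, ..., 1, locate i in Q, remove the corresponding corner cell from P, and reverse-bump its entry up through P; the value ejected from row 1 is w(i).

So w = 2 4 1 3 6 5.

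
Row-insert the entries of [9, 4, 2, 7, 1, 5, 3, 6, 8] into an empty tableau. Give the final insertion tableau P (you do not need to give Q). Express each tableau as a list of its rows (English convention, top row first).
P = [[1, 3, 6, 8], [2, 5], [4, 7], [9]]

Insert 9: appended to row 1. P = [[9]].
Insert 4: 4 bumps 9 from row 1; 9 starts row 2. P = [[4], [9]].
Insert 2: 2 bumps 4 from row 1; 4 bumps 9 from row 2; 9 starts row 3. P = [[2], [4], [9]].
Insert 7: appended to row 1. P = [[2, 7], [4], [9]].
Insert 1: 1 bumps 2 from row 1; 2 bumps 4 from row 2; 4 bumps 9 from row 3; 9 starts row 4. P = [[1, 7], [2], [4], [9]].
Insert 5: 5 bumps 7 from row 1; 7 appends to row 2. P = [[1, 5], [2, 7], [4], [9]].
Insert 3: 3 bumps 5 from row 1; 5 bumps 7 from row 2; 7 appends to row 3. P = [[1, 3], [2, 5], [4, 7], [9]].
Insert 6: appended to row 1. P = [[1, 3, 6], [2, 5], [4, 7], [9]].
Insert 8: appended to row 1. P = [[1, 3, 6, 8], [2, 5], [4, 7], [9]].

So P = [[1, 3, 6, 8], [2, 5], [4, 7], [9]].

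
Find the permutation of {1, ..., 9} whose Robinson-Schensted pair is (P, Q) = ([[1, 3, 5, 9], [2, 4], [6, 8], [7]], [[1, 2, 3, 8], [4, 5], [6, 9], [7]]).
Reverse RSK: for i = n, n-1, ..., 1, locate i in Q, remove the corresponding corner cell from P, and reverse-bump its entry up through P; the value ejected from row 1 is w(i).

So w = 2 7 8 4 6 5 1 9 3.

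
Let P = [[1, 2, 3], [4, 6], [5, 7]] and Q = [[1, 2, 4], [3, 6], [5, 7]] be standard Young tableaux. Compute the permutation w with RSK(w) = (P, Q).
Reverse the RSK construction: for i from n down to 1, find the cell of Q containing i, remove the entry at that cell from P, and reverse-bump it up through P; the value ejected from row 1 is w(i).

Step i=7: Q has 7 at row 3, column 2; remove 7 from row 3 of P and reverse-bump: 7 enters row 2 and ejects 6; 6 enters row 1 and ejects 3. So w(7) = 3. P is now [[1, 2, 6], [4, 7], [5]].
Step i=6: Q has 6 at row 2, column 2; remove 7 from row 2 of P and reverse-bump: 7 enters row 1 and ejects 6. So w(6) = 6. P is now [[1, 2, 7], [4], [5]].
Step i=5: Q has 5 at row 3, column 1; remove 5 from row 3 of P and reverse-bump: 5 enters row 2 and ejects 4; 4 enters row 1 and ejects 2. So w(5) = 2. P is now [[1, 4, 7], [5]].
Step i=4: Q has 4 at row 1, column 3; remove that cell from P, ejecting 7. So w(4) = 7. P is now [[1, 4], [5]].
Step i=3: Q has 3 at row 2, column 1; remove 5 from row 2 of P and reverse-bump: 5 enters row 1 and ejects 4. So w(3) = 4. P is now [[1, 5]].
Step i=2: Q has 2 at row 1, column 2; remove that cell from P, ejecting 5. So w(2) = 5. P is now [[1]].
Step i=1: Q has 1 at row 1, column 1; remove that cell from P, ejecting 1. So w(1) = 1. P is now [].

So w = 1 5 4 7 2 6 3.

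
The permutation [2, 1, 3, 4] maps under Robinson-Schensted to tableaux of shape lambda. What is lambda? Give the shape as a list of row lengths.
Row-insert each entry into an empty tableau.

After inserting 2: P = [[2]].
After inserting 1: P = [[1], [2]].
After inserting 3: P = [[1, 3], [2]].
After inserting 4: P = [[1, 3, 4], [2]].

The final insertion tableau P = [[1, 3, 4], [2]] has shape [3, 1].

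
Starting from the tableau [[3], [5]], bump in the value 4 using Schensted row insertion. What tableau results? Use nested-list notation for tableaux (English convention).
4 is larger than every entry of row 1, so it is appended to row 1. The new tableau is [[3, 4], [5]].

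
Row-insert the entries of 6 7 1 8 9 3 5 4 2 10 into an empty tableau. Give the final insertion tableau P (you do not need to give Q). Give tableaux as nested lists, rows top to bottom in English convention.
Insert 6: appended to row 1. P = [[6]].
Insert 7: appended to row 1. P = [[6, 7]].
Insert 1: 1 bumps 6 from row 1; 6 starts row 2. P = [[1, 7], [6]].
Insert 8: appended to row 1. P = [[1, 7, 8], [6]].
Insert 9: appended to row 1. P = [[1, 7, 8, 9], [6]].
Insert 3: 3 bumps 7 from row 1; 7 appends to row 2. P = [[1, 3, 8, 9], [6, 7]].
Insert 5: 5 bumps 8 from row 1; 8 appends to row 2. P = [[1, 3, 5, 9], [6, 7, 8]].
Insert 4: 4 bumps 5 from row 1; 5 bumps 6 from row 2; 6 starts row 3. P = [[1, 3, 4, 9], [5, 7, 8], [6]].
Insert 2: 2 bumps 3 from row 1; 3 bumps 5 from row 2; 5 bumps 6 from row 3; 6 starts row 4. P = [[1, 2, 4, 9], [3, 7, 8], [5], [6]].
Insert 10: appended to row 1. P = [[1, 2, 4, 9, 10], [3, 7, 8], [5], [6]].

So P = [[1, 2, 4, 9, 10], [3, 7, 8], [5], [6]].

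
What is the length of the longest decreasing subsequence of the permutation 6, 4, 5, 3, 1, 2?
4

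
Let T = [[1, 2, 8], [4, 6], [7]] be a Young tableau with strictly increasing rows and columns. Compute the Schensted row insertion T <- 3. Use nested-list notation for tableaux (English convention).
In row 1, 3 replaces 8 (the leftmost entry greater than 3); 8 is bumped to row 2. 8 is appended to row 2. The new tableau is [[1, 2, 3], [4, 6, 8], [7]].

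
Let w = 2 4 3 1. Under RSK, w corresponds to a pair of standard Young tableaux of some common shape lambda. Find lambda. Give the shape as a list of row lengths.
Row-insert each entry into an empty tableau.

After inserting 2: P = [[2]].
After inserting 4: P = [[2, 4]].
After inserting 3: P = [[2, 3], [4]].
After inserting 1: P = [[1, 3], [2], [4]].

The final insertion tableau P = [[1, 3], [2], [4]] has shape [2, 1, 1].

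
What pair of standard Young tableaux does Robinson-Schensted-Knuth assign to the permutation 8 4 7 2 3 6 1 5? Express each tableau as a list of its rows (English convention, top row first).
P = [[1, 3, 5], [2, 6], [4, 7], [8]], Q = [[1, 3, 6], [2, 5], [4, 8], [7]]

Insert each entry of the permutation into P by Schensted row insertion, recording in Q the position of each new cell.

Insert 8: appended to row 1. P = [[8]], Q = [[1]].
Insert 4: 4 bumps 8 from row 1; 8 starts row 2. P = [[4], [8]], Q = [[1], [2]].
Insert 7: appended to row 1. P = [[4, 7], [8]], Q = [[1, 3], [2]].
Insert 2: 2 bumps 4 from row 1; 4 bumps 8 from row 2; 8 starts row 3. P = [[2, 7], [4], [8]], Q = [[1, 3], [2], [4]].
Insert 3: 3 bumps 7 from row 1; 7 appends to row 2. P = [[2, 3], [4, 7], [8]], Q = [[1, 3], [2, 5], [4]].
Insert 6: appended to row 1. P = [[2, 3, 6], [4, 7], [8]], Q = [[1, 3, 6], [2, 5], [4]].
Insert 1: 1 bumps 2 from row 1; 2 bumps 4 from row 2; 4 bumps 8 from row 3; 8 starts row 4. P = [[1, 3, 6], [2, 7], [4], [8]], Q = [[1, 3, 6], [2, 5], [4], [7]].
Insert 5: 5 bumps 6 from row 1; 6 bumps 7 from row 2; 7 appends to row 3. P = [[1, 3, 5], [2, 6], [4, 7], [8]], Q = [[1, 3, 6], [2, 5], [4, 8], [7]].

So P = [[1, 3, 5], [2, 6], [4, 7], [8]], Q = [[1, 3, 6], [2, 5], [4, 8], [7]].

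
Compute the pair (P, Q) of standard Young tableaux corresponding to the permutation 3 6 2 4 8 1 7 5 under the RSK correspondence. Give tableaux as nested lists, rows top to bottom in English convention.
P = [[1, 4, 5], [2, 6, 7], [3, 8]], Q = [[1, 2, 5], [3, 4, 7], [6, 8]]

Insert each entry of the permutation into P by Schensted row insertion, recording in Q the position of each new cell.

Insert 3: appended to row 1. P = [[3]].
Insert 6: appended to row 1. P = [[3, 6]].
Insert 2: 2 bumps 3 from row 1; 3 starts row 2. P = [[2, 6], [3]].
Insert 4: 4 bumps 6 from row 1; 6 appends to row 2. P = [[2, 4], [3, 6]].
Insert 8: appended to row 1. P = [[2, 4, 8], [3, 6]].
Insert 1: 1 bumps 2 from row 1; 2 bumps 3 from row 2; 3 starts row 3. P = [[1, 4, 8], [2, 6], [3]].
Insert 7: 7 bumps 8 from row 1; 8 appends to row 2. P = [[1, 4, 7], [2, 6, 8], [3]].
Insert 5: 5 bumps 7 from row 1; 7 bumps 8 from row 2; 8 appends to row 3. P = [[1, 4, 5], [2, 6, 7], [3, 8]].

So P = [[1, 4, 5], [2, 6, 7], [3, 8]], Q = [[1, 2, 5], [3, 4, 7], [6, 8]].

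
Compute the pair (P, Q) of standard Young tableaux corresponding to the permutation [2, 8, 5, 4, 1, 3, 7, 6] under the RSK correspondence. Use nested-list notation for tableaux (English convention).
P = [[1, 3, 6], [2, 4, 7], [5], [8]], Q = [[1, 2, 7], [3, 6, 8], [4], [5]]

Insert each entry of the permutation into P by Schensted row insertion, recording in Q the position of each new cell.

After inserting 2: P = [[2]].
After inserting 8: P = [[2, 8]].
After inserting 5: P = [[2, 5], [8]].
After inserting 4: P = [[2, 4], [5], [8]].
After inserting 1: P = [[1, 4], [2], [5], [8]].
After inserting 3: P = [[1, 3], [2, 4], [5], [8]].
After inserting 7: P = [[1, 3, 7], [2, 4], [5], [8]].
After inserting 6: P = [[1, 3, 6], [2, 4, 7], [5], [8]].

So P = [[1, 3, 6], [2, 4, 7], [5], [8]], Q = [[1, 2, 7], [3, 6, 8], [4], [5]].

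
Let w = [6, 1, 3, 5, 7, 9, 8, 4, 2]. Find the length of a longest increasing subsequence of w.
5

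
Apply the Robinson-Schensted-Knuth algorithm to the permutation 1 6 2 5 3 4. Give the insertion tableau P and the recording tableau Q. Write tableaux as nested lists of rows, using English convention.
P = [[1, 2, 3, 4], [5], [6]], Q = [[1, 2, 4, 6], [3], [5]]

Insert each entry of the permutation into P by Schensted row insertion, recording in Q the position of each new cell.

After inserting 1: P = [[1]].
After inserting 6: P = [[1, 6]].
After inserting 2: P = [[1, 2], [6]].
After inserting 5: P = [[1, 2, 5], [6]].
After inserting 3: P = [[1, 2, 3], [5], [6]].
After inserting 4: P = [[1, 2, 3, 4], [5], [6]].

So P = [[1, 2, 3, 4], [5], [6]], Q = [[1, 2, 4, 6], [3], [5]].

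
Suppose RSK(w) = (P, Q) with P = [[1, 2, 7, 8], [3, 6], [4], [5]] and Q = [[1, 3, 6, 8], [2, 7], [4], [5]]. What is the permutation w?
Reverse the RSK construction: for i from n down to 1, find the cell of Q containing i, remove the entry at that cell from P, and reverse-bump it up through P; the value ejected from row 1 is w(i).

Step i=8: Q has 8 at row 1, column 4; remove that cell from P, ejecting 8. So w(8) = 8. P is now [[1, 2, 7], [3, 6], [4], [5]].
Step i=7: Q has 7 at row 2, column 2; remove 6 from row 2 of P and reverse-bump: 6 enters row 1 and ejects 2. So w(7) = 2. P is now [[1, 6, 7], [3], [4], [5]].
Step i=6: Q has 6 at row 1, column 3; remove that cell from P, ejecting 7. So w(6) = 7. P is now [[1, 6], [3], [4], [5]].
Step i=5: Q has 5 at row 4, column 1; remove 5 from row 4 of P and reverse-bump: 5 enters row 3 and ejects 4; 4 enters row 2 and ejects 3; 3 enters row 1 and ejects 1. So w(5) = 1. P is now [[3, 6], [4], [5]].
Step i=4: Q has 4 at row 3, column 1; remove 5 from row 3 of P and reverse-bump: 5 enters row 2 and ejects 4; 4 enters row 1 and ejects 3. So w(4) = 3. P is now [[4, 6], [5]].
Step i=3: Q has 3 at row 1, column 2; remove that cell from P, ejecting 6. So w(3) = 6. P is now [[4], [5]].
Step i=2: Q has 2 at row 2, column 1; remove 5 from row 2 of P and reverse-bump: 5 enters row 1 and ejects 4. So w(2) = 4. P is now [[5]].
Step i=1: Q has 1 at row 1, column 1; remove that cell from P, ejecting 5. So w(1) = 5. P is now [].

So w = 5 4 6 3 1 7 2 8.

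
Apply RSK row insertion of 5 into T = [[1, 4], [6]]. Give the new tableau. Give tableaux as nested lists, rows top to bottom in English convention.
5 is larger than every entry of row 1, so it is appended to row 1. The new tableau is [[1, 4, 5], [6]].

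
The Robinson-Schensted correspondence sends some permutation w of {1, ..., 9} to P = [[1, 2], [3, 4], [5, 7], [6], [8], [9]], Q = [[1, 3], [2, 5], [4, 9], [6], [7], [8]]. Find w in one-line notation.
Reverse the RSK construction: for i from n down to 1, find the cell of Q containing i, remove the entry at that cell from P, and reverse-bump it up through P; the value ejected from row 1 is w(i).

Step i=9: Q has 9 at row 3, column 2; remove 7 from row 3 of P and reverse-bump: 7 enters row 2 and ejects 4; 4 enters row 1 and ejects 2. So w(9) = 2. P is now [[1, 4], [3, 7], [5], [6], [8], [9]].
Step i=8: Q has 8 at row 6, column 1; remove 9 from row 6 of P and reverse-bump: 9 enters row 5 and ejects 8; 8 enters row 4 and ejects 6; 6 enters row 3 and ejects 5; 5 enters row 2 and ejects 3; 3 enters row 1 and ejects 1. So w(8) = 1. P is now [[3, 4], [5, 7], [6], [8], [9]].
Step i=7: Q has 7 at row 5, column 1; remove 9 from row 5 of P and reverse-bump: 9 enters row 4 and ejects 8; 8 enters row 3 and ejects 6; 6 enters row 2 and ejects 5; 5 enters row 1 and ejects 4. So w(7) = 4. P is now [[3, 5], [6, 7], [8], [9]].
Step i=6: Q has 6 at row 4, column 1; remove 9 from row 4 of P and reverse-bump: 9 enters row 3 and ejects 8; 8 enters row 2 and ejects 7; 7 enters row 1 and ejects 5. So w(6) = 5. P is now [[3, 7], [6, 8], [9]].
Step i=5: Q has 5 at row 2, column 2; remove 8 from row 2 of P and reverse-bump: 8 enters row 1 and ejects 7. So w(5) = 7. P is now [[3, 8], [6], [9]].
Step i=4: Q has 4 at row 3, column 1; remove 9 from row 3 of P and reverse-bump: 9 enters row 2 and ejects 6; 6 enters row 1 and ejects 3. So w(4) = 3. P is now [[6, 8], [9]].
Step i=3: Q has 3 at row 1, column 2; remove that cell from P, ejecting 8. So w(3) = 8. P is now [[6], [9]].
Step i=2: Q has 2 at row 2, column 1; remove 9 from row 2 of P and reverse-bump: 9 enters row 1 and ejects 6. So w(2) = 6. P is now [[9]].
Step i=1: Q has 1 at row 1, column 1; remove that cell from P, ejecting 9. So w(1) = 9. P is now [].

So w = 9 6 8 3 7 5 4 1 2.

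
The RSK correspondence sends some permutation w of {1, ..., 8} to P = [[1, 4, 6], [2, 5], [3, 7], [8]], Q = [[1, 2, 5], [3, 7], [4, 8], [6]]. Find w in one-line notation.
3 8 5 2 7 1 6 4

Reverse the RSK construction: for i from n down to 1, find the cell of Q containing i, remove the entry at that cell from P, and reverse-bump it up through P; the value ejected from row 1 is w(i).

Step i=8: Q has 8 at row 3, column 2; remove 7 from row 3 of P and reverse-bump: 7 enters row 2 and ejects 5; 5 enters row 1 and ejects 4. So w(8) = 4. P is now [[1, 5, 6], [2, 7], [3], [8]].
Step i=7: Q has 7 at row 2, column 2; remove 7 from row 2 of P and reverse-bump: 7 enters row 1 and ejects 6. So w(7) = 6. P is now [[1, 5, 7], [2], [3], [8]].
Step i=6: Q has 6 at row 4, column 1; remove 8 from row 4 of P and reverse-bump: 8 enters row 3 and ejects 3; 3 enters row 2 and ejects 2; 2 enters row 1 and ejects 1. So w(6) = 1. P is now [[2, 5, 7], [3], [8]].
Step i=5: Q has 5 at row 1, column 3; remove that cell from P, ejecting 7. So w(5) = 7. P is now [[2, 5], [3], [8]].
Step i=4: Q has 4 at row 3, column 1; remove 8 from row 3 of P and reverse-bump: 8 enters row 2 and ejects 3; 3 enters row 1 and ejects 2. So w(4) = 2. P is now [[3, 5], [8]].
Step i=3: Q has 3 at row 2, column 1; remove 8 from row 2 of P and reverse-bump: 8 enters row 1 and ejects 5. So w(3) = 5. P is now [[3, 8]].
Step i=2: Q has 2 at row 1, column 2; remove that cell from P, ejecting 8. So w(2) = 8. P is now [[3]].
Step i=1: Q has 1 at row 1, column 1; remove that cell from P, ejecting 3. So w(1) = 3. P is now [].

So w = 3 8 5 2 7 1 6 4.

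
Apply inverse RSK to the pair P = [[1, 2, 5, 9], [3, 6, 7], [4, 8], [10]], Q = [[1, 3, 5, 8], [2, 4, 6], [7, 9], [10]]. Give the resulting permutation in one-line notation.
4 1 6 3 10 8 2 9 7 5

Reverse the RSK construction: for i from n down to 1, find the cell of Q containing i, remove the entry at that cell from P, and reverse-bump it up through P; the value ejected from row 1 is w(i).

Step i=10: Q has 10 at row 4, column 1; remove 10 from row 4 of P and reverse-bump: 10 enters row 3 and ejects 8; 8 enters row 2 and ejects 7; 7 enters row 1 and ejects 5. So w(10) = 5. P is now [[1, 2, 7, 9], [3, 6, 8], [4, 10]].
Step i=9: Q has 9 at row 3, column 2; remove 10 from row 3 of P and reverse-bump: 10 enters row 2 and ejects 8; 8 enters row 1 and ejects 7. So w(9) = 7. P is now [[1, 2, 8, 9], [3, 6, 10], [4]].
Step i=8: Q has 8 at row 1, column 4; remove that cell from P, ejecting 9. So w(8) = 9. P is now [[1, 2, 8], [3, 6, 10], [4]].
Step i=7: Q has 7 at row 3, column 1; remove 4 from row 3 of P and reverse-bump: 4 enters row 2 and ejects 3; 3 enters row 1 and ejects 2. So w(7) = 2. P is now [[1, 3, 8], [4, 6, 10]].
Step i=6: Q has 6 at row 2, column 3; remove 10 from row 2 of P and reverse-bump: 10 enters row 1 and ejects 8. So w(6) = 8. P is now [[1, 3, 10], [4, 6]].
Step i=5: Q has 5 at row 1, column 3; remove that cell from P, ejecting 10. So w(5) = 10. P is now [[1, 3], [4, 6]].
Step i=4: Q has 4 at row 2, column 2; remove 6 from row 2 of P and reverse-bump: 6 enters row 1 and ejects 3. So w(4) = 3. P is now [[1, 6], [4]].
Step i=3: Q has 3 at row 1, column 2; remove that cell from P, ejecting 6. So w(3) = 6. P is now [[1], [4]].
Step i=2: Q has 2 at row 2, column 1; remove 4 from row 2 of P and reverse-bump: 4 enters row 1 and ejects 1. So w(2) = 1. P is now [[4]].
Step i=1: Q has 1 at row 1, column 1; remove that cell from P, ejecting 4. So w(1) = 4. P is now [].

So w = 4 1 6 3 10 8 2 9 7 5.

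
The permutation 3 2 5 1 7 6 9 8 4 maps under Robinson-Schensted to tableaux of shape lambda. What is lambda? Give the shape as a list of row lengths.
[4, 3, 2]

Row-insert each entry into an empty tableau.

After inserting 3: P = [[3]].
After inserting 2: P = [[2], [3]].
After inserting 5: P = [[2, 5], [3]].
After inserting 1: P = [[1, 5], [2], [3]].
After inserting 7: P = [[1, 5, 7], [2], [3]].
After inserting 6: P = [[1, 5, 6], [2, 7], [3]].
After inserting 9: P = [[1, 5, 6, 9], [2, 7], [3]].
After inserting 8: P = [[1, 5, 6, 8], [2, 7, 9], [3]].
After inserting 4: P = [[1, 4, 6, 8], [2, 5, 9], [3, 7]].

The final insertion tableau P = [[1, 4, 6, 8], [2, 5, 9], [3, 7]] has shape [4, 3, 2].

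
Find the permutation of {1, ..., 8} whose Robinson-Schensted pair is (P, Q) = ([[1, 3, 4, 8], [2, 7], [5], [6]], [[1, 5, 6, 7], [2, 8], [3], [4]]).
6 5 2 1 3 7 8 4

Reverse RSK: for i = n, n-1, ..., 1, locate i in Q, remove the corresponding corner cell from P, and reverse-bump its entry up through P; the value ejected from row 1 is w(i).

So w = 6 5 2 1 3 7 8 4.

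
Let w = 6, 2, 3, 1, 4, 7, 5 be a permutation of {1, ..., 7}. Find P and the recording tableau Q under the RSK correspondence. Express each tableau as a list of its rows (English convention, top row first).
Insert each entry of the permutation into P by Schensted row insertion, recording in Q the position of each new cell.

Insert 6: appended to row 1. P = [[6]], Q = [[1]].
Insert 2: 2 bumps 6 from row 1; 6 starts row 2. P = [[2], [6]], Q = [[1], [2]].
Insert 3: appended to row 1. P = [[2, 3], [6]], Q = [[1, 3], [2]].
Insert 1: 1 bumps 2 from row 1; 2 bumps 6 from row 2; 6 starts row 3. P = [[1, 3], [2], [6]], Q = [[1, 3], [2], [4]].
Insert 4: appended to row 1. P = [[1, 3, 4], [2], [6]], Q = [[1, 3, 5], [2], [4]].
Insert 7: appended to row 1. P = [[1, 3, 4, 7], [2], [6]], Q = [[1, 3, 5, 6], [2], [4]].
Insert 5: 5 bumps 7 from row 1; 7 appends to row 2. P = [[1, 3, 4, 5], [2, 7], [6]], Q = [[1, 3, 5, 6], [2, 7], [4]].

So P = [[1, 3, 4, 5], [2, 7], [6]], Q = [[1, 3, 5, 6], [2, 7], [4]].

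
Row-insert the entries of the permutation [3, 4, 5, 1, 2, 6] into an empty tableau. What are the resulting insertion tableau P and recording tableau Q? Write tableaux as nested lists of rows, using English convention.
P = [[1, 2, 5, 6], [3, 4]], Q = [[1, 2, 3, 6], [4, 5]]

Insert each entry of the permutation into P by Schensted row insertion, recording in Q the position of each new cell.

Insert 3: appended to row 1. P = [[3]].
Insert 4: appended to row 1. P = [[3, 4]].
Insert 5: appended to row 1. P = [[3, 4, 5]].
Insert 1: 1 bumps 3 from row 1; 3 starts row 2. P = [[1, 4, 5], [3]].
Insert 2: 2 bumps 4 from row 1; 4 appends to row 2. P = [[1, 2, 5], [3, 4]].
Insert 6: appended to row 1. P = [[1, 2, 5, 6], [3, 4]].

So P = [[1, 2, 5, 6], [3, 4]], Q = [[1, 2, 3, 6], [4, 5]].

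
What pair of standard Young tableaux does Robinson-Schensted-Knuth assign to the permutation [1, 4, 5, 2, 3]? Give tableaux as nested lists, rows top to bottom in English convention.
P = [[1, 2, 3], [4, 5]], Q = [[1, 2, 3], [4, 5]]

Insert each entry of the permutation into P by Schensted row insertion, recording in Q the position of each new cell.

Insert 1: appended to row 1. P = [[1]], Q = [[1]].
Insert 4: appended to row 1. P = [[1, 4]], Q = [[1, 2]].
Insert 5: appended to row 1. P = [[1, 4, 5]], Q = [[1, 2, 3]].
Insert 2: 2 bumps 4 from row 1; 4 starts row 2. P = [[1, 2, 5], [4]], Q = [[1, 2, 3], [4]].
Insert 3: 3 bumps 5 from row 1; 5 appends to row 2. P = [[1, 2, 3], [4, 5]], Q = [[1, 2, 3], [4, 5]].

So P = [[1, 2, 3], [4, 5]], Q = [[1, 2, 3], [4, 5]].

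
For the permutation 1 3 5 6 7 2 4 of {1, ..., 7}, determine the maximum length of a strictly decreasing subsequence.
2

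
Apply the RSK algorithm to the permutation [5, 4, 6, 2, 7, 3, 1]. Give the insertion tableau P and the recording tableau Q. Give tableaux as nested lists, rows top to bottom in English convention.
P = [[1, 3, 7], [2, 6], [4], [5]], Q = [[1, 3, 5], [2, 6], [4], [7]]

Insert each entry of the permutation into P by Schensted row insertion, recording in Q the position of each new cell.

After inserting 5: P = [[5]].
After inserting 4: P = [[4], [5]].
After inserting 6: P = [[4, 6], [5]].
After inserting 2: P = [[2, 6], [4], [5]].
After inserting 7: P = [[2, 6, 7], [4], [5]].
After inserting 3: P = [[2, 3, 7], [4, 6], [5]].
After inserting 1: P = [[1, 3, 7], [2, 6], [4], [5]].

So P = [[1, 3, 7], [2, 6], [4], [5]], Q = [[1, 3, 5], [2, 6], [4], [7]].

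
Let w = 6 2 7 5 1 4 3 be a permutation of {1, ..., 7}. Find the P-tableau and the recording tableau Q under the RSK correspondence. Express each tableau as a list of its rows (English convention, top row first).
Insert each entry of the permutation into P by Schensted row insertion, recording in Q the position of each new cell.

Insert 6: appended to row 1. P = [[6]], Q = [[1]].
Insert 2: 2 bumps 6 from row 1; 6 starts row 2. P = [[2], [6]], Q = [[1], [2]].
Insert 7: appended to row 1. P = [[2, 7], [6]], Q = [[1, 3], [2]].
Insert 5: 5 bumps 7 from row 1; 7 appends to row 2. P = [[2, 5], [6, 7]], Q = [[1, 3], [2, 4]].
Insert 1: 1 bumps 2 from row 1; 2 bumps 6 from row 2; 6 starts row 3. P = [[1, 5], [2, 7], [6]], Q = [[1, 3], [2, 4], [5]].
Insert 4: 4 bumps 5 from row 1; 5 bumps 7 from row 2; 7 appends to row 3. P = [[1, 4], [2, 5], [6, 7]], Q = [[1, 3], [2, 4], [5, 6]].
Insert 3: 3 bumps 4 from row 1; 4 bumps 5 from row 2; 5 bumps 6 from row 3; 6 starts row 4. P = [[1, 3], [2, 4], [5, 7], [6]], Q = [[1, 3], [2, 4], [5, 6], [7]].

So P = [[1, 3], [2, 4], [5, 7], [6]], Q = [[1, 3], [2, 4], [5, 6], [7]].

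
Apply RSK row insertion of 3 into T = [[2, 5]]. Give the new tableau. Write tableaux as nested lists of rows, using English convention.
In row 1, 3 replaces 5 (the leftmost entry greater than 3); 5 is bumped to row 2. 5 starts a new row 2. The new tableau is [[2, 3], [5]].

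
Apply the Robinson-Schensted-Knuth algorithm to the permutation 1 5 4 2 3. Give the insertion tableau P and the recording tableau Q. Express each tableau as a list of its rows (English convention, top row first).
P = [[1, 2, 3], [4], [5]], Q = [[1, 2, 5], [3], [4]]

Insert each entry of the permutation into P by Schensted row insertion, recording in Q the position of each new cell.

Insert 1: appended to row 1. P = [[1]].
Insert 5: appended to row 1. P = [[1, 5]].
Insert 4: 4 bumps 5 from row 1; 5 starts row 2. P = [[1, 4], [5]].
Insert 2: 2 bumps 4 from row 1; 4 bumps 5 from row 2; 5 starts row 3. P = [[1, 2], [4], [5]].
Insert 3: appended to row 1. P = [[1, 2, 3], [4], [5]].

So P = [[1, 2, 3], [4], [5]], Q = [[1, 2, 5], [3], [4]].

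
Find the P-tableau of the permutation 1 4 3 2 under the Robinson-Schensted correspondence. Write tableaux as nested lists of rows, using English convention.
P = [[1, 2], [3], [4]]

After inserting 1: P = [[1]].
After inserting 4: P = [[1, 4]].
After inserting 3: P = [[1, 3], [4]].
After inserting 2: P = [[1, 2], [3], [4]].

So P = [[1, 2], [3], [4]].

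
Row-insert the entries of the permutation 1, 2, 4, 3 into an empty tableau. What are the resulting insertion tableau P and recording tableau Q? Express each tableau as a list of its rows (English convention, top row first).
P = [[1, 2, 3], [4]], Q = [[1, 2, 3], [4]]

Insert each entry of the permutation into P by Schensted row insertion, recording in Q the position of each new cell.

Insert 1: appended to row 1. P = [[1]], Q = [[1]].
Insert 2: appended to row 1. P = [[1, 2]], Q = [[1, 2]].
Insert 4: appended to row 1. P = [[1, 2, 4]], Q = [[1, 2, 3]].
Insert 3: 3 bumps 4 from row 1; 4 starts row 2. P = [[1, 2, 3], [4]], Q = [[1, 2, 3], [4]].

So P = [[1, 2, 3], [4]], Q = [[1, 2, 3], [4]].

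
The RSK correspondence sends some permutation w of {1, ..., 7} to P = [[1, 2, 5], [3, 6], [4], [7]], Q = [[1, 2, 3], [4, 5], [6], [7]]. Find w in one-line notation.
Reverse the RSK construction: for i from n down to 1, find the cell of Q containing i, remove the entry at that cell from P, and reverse-bump it up through P; the value ejected from row 1 is w(i).

Step i=7: Q has 7 at row 4, column 1; remove 7 from row 4 of P and reverse-bump: 7 enters row 3 and ejects 4; 4 enters row 2 and ejects 3; 3 enters row 1 and ejects 2. So w(7) = 2. P is now [[1, 3, 5], [4, 6], [7]].
Step i=6: Q has 6 at row 3, column 1; remove 7 from row 3 of P and reverse-bump: 7 enters row 2 and ejects 6; 6 enters row 1 and ejects 5. So w(6) = 5. P is now [[1, 3, 6], [4, 7]].
Step i=5: Q has 5 at row 2, column 2; remove 7 from row 2 of P and reverse-bump: 7 enters row 1 and ejects 6. So w(5) = 6. P is now [[1, 3, 7], [4]].
Step i=4: Q has 4 at row 2, column 1; remove 4 from row 2 of P and reverse-bump: 4 enters row 1 and ejects 3. So w(4) = 3. P is now [[1, 4, 7]].
Step i=3: Q has 3 at row 1, column 3; remove that cell from P, ejecting 7. So w(3) = 7. P is now [[1, 4]].
Step i=2: Q has 2 at row 1, column 2; remove that cell from P, ejecting 4. So w(2) = 4. P is now [[1]].
Step i=1: Q has 1 at row 1, column 1; remove that cell from P, ejecting 1. So w(1) = 1. P is now [].

So w = 1 4 7 3 6 5 2.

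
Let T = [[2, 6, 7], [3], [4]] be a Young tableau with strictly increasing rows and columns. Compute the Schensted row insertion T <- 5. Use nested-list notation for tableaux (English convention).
[[2, 5, 7], [3, 6], [4]]

In row 1, 5 replaces 6 (the leftmost entry greater than 5); 6 is bumped to row 2. 6 is appended to row 2. The new tableau is [[2, 5, 7], [3, 6], [4]].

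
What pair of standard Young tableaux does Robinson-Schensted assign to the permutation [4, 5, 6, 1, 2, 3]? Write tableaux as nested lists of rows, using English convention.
P = [[1, 2, 3], [4, 5, 6]], Q = [[1, 2, 3], [4, 5, 6]]

Insert each entry of the permutation into P by Schensted row insertion, recording in Q the position of each new cell.

Insert 4: appended to row 1. P = [[4]].
Insert 5: appended to row 1. P = [[4, 5]].
Insert 6: appended to row 1. P = [[4, 5, 6]].
Insert 1: 1 bumps 4 from row 1; 4 starts row 2. P = [[1, 5, 6], [4]].
Insert 2: 2 bumps 5 from row 1; 5 appends to row 2. P = [[1, 2, 6], [4, 5]].
Insert 3: 3 bumps 6 from row 1; 6 appends to row 2. P = [[1, 2, 3], [4, 5, 6]].

So P = [[1, 2, 3], [4, 5, 6]], Q = [[1, 2, 3], [4, 5, 6]].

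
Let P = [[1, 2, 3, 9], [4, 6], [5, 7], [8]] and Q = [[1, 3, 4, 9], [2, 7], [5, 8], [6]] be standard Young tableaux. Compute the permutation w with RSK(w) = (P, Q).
Reverse the RSK construction: for i from n down to 1, find the cell of Q containing i, remove the entry at that cell from P, and reverse-bump it up through P; the value ejected from row 1 is w(i).

Step i=9: Q has 9 at row 1, column 4; remove that cell from P, ejecting 9. So w(9) = 9. P is now [[1, 2, 3], [4, 6], [5, 7], [8]].
Step i=8: Q has 8 at row 3, column 2; remove 7 from row 3 of P and reverse-bump: 7 enters row 2 and ejects 6; 6 enters row 1 and ejects 3. So w(8) = 3. P is now [[1, 2, 6], [4, 7], [5], [8]].
Step i=7: Q has 7 at row 2, column 2; remove 7 from row 2 of P and reverse-bump: 7 enters row 1 and ejects 6. So w(7) = 6. P is now [[1, 2, 7], [4], [5], [8]].
Step i=6: Q has 6 at row 4, column 1; remove 8 from row 4 of P and reverse-bump: 8 enters row 3 and ejects 5; 5 enters row 2 and ejects 4; 4 enters row 1 and ejects 2. So w(6) = 2. P is now [[1, 4, 7], [5], [8]].
Step i=5: Q has 5 at row 3, column 1; remove 8 from row 3 of P and reverse-bump: 8 enters row 2 and ejects 5; 5 enters row 1 and ejects 4. So w(5) = 4. P is now [[1, 5, 7], [8]].
Step i=4: Q has 4 at row 1, column 3; remove that cell from P, ejecting 7. So w(4) = 7. P is now [[1, 5], [8]].
Step i=3: Q has 3 at row 1, column 2; remove that cell from P, ejecting 5. So w(3) = 5. P is now [[1], [8]].
Step i=2: Q has 2 at row 2, column 1; remove 8 from row 2 of P and reverse-bump: 8 enters row 1 and ejects 1. So w(2) = 1. P is now [[8]].
Step i=1: Q has 1 at row 1, column 1; remove that cell from P, ejecting 8. So w(1) = 8. P is now [].

So w = 8 1 5 7 4 2 6 3 9.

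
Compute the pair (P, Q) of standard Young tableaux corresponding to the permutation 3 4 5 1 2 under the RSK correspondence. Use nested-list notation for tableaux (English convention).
P = [[1, 2, 5], [3, 4]], Q = [[1, 2, 3], [4, 5]]

Insert each entry of the permutation into P by Schensted row insertion, recording in Q the position of each new cell.

After inserting 3: P = [[3]].
After inserting 4: P = [[3, 4]].
After inserting 5: P = [[3, 4, 5]].
After inserting 1: P = [[1, 4, 5], [3]].
After inserting 2: P = [[1, 2, 5], [3, 4]].

So P = [[1, 2, 5], [3, 4]], Q = [[1, 2, 3], [4, 5]].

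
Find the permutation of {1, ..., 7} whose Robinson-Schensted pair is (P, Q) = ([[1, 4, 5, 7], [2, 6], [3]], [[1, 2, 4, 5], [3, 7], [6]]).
Reverse RSK: for i = n, n-1, ..., 1, locate i in Q, remove the corresponding corner cell from P, and reverse-bump its entry up through P; the value ejected from row 1 is w(i).

So w = 3 4 2 6 7 1 5.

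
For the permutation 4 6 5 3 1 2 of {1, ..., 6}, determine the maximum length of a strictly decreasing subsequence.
4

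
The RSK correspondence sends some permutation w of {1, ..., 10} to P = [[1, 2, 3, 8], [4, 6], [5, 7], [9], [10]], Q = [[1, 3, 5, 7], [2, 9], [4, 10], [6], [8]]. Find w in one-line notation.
Reverse the RSK construction: for i from n down to 1, find the cell of Q containing i, remove the entry at that cell from P, and reverse-bump it up through P; the value ejected from row 1 is w(i).

Step i=10: Q has 10 at row 3, column 2; remove 7 from row 3 of P and reverse-bump: 7 enters row 2 and ejects 6; 6 enters row 1 and ejects 3. So w(10) = 3. P is now [[1, 2, 6, 8], [4, 7], [5], [9], [10]].
Step i=9: Q has 9 at row 2, column 2; remove 7 from row 2 of P and reverse-bump: 7 enters row 1 and ejects 6. So w(9) = 6. P is now [[1, 2, 7, 8], [4], [5], [9], [10]].
Step i=8: Q has 8 at row 5, column 1; remove 10 from row 5 of P and reverse-bump: 10 enters row 4 and ejects 9; 9 enters row 3 and ejects 5; 5 enters row 2 and ejects 4; 4 enters row 1 and ejects 2. So w(8) = 2. P is now [[1, 4, 7, 8], [5], [9], [10]].
Step i=7: Q has 7 at row 1, column 4; remove that cell from P, ejecting 8. So w(7) = 8. P is now [[1, 4, 7], [5], [9], [10]].
Step i=6: Q has 6 at row 4, column 1; remove 10 from row 4 of P and reverse-bump: 10 enters row 3 and ejects 9; 9 enters row 2 and ejects 5; 5 enters row 1 and ejects 4. So w(6) = 4. P is now [[1, 5, 7], [9], [10]].
Step i=5: Q has 5 at row 1, column 3; remove that cell from P, ejecting 7. So w(5) = 7. P is now [[1, 5], [9], [10]].
Step i=4: Q has 4 at row 3, column 1; remove 10 from row 3 of P and reverse-bump: 10 enters row 2 and ejects 9; 9 enters row 1 and ejects 5. So w(4) = 5. P is now [[1, 9], [10]].
Step i=3: Q has 3 at row 1, column 2; remove that cell from P, ejecting 9. So w(3) = 9. P is now [[1], [10]].
Step i=2: Q has 2 at row 2, column 1; remove 10 from row 2 of P and reverse-bump: 10 enters row 1 and ejects 1. So w(2) = 1. P is now [[10]].
Step i=1: Q has 1 at row 1, column 1; remove that cell from P, ejecting 10. So w(1) = 10. P is now [].

So w = 10 1 9 5 7 4 8 2 6 3.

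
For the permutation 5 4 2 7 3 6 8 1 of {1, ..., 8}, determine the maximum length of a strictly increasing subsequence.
4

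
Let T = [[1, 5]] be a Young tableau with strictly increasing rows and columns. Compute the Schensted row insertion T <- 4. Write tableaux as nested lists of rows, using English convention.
In row 1, 4 replaces 5 (the leftmost entry greater than 4); 5 is bumped to row 2. 5 starts a new row 2. The new tableau is [[1, 4], [5]].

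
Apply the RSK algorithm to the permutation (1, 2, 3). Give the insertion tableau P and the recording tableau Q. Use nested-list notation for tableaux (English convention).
Insert each entry of the permutation into P by Schensted row insertion, recording in Q the position of each new cell.

Insert 1: appended to row 1. P = [[1]].
Insert 2: appended to row 1. P = [[1, 2]].
Insert 3: appended to row 1. P = [[1, 2, 3]].

So P = [[1, 2, 3]], Q = [[1, 2, 3]].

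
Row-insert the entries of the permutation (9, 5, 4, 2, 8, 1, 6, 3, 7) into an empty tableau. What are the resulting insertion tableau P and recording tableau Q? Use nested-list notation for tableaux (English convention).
P = [[1, 3, 7], [2, 6], [4, 8], [5], [9]], Q = [[1, 5, 9], [2, 7], [3, 8], [4], [6]]

Insert each entry of the permutation into P by Schensted row insertion, recording in Q the position of each new cell.

Insert 9: appended to row 1. P = [[9]].
Insert 5: 5 bumps 9 from row 1; 9 starts row 2. P = [[5], [9]].
Insert 4: 4 bumps 5 from row 1; 5 bumps 9 from row 2; 9 starts row 3. P = [[4], [5], [9]].
Insert 2: 2 bumps 4 from row 1; 4 bumps 5 from row 2; 5 bumps 9 from row 3; 9 starts row 4. P = [[2], [4], [5], [9]].
Insert 8: appended to row 1. P = [[2, 8], [4], [5], [9]].
Insert 1: 1 bumps 2 from row 1; 2 bumps 4 from row 2; 4 bumps 5 from row 3; 5 bumps 9 from row 4; 9 starts row 5. P = [[1, 8], [2], [4], [5], [9]].
Insert 6: 6 bumps 8 from row 1; 8 appends to row 2. P = [[1, 6], [2, 8], [4], [5], [9]].
Insert 3: 3 bumps 6 from row 1; 6 bumps 8 from row 2; 8 appends to row 3. P = [[1, 3], [2, 6], [4, 8], [5], [9]].
Insert 7: appended to row 1. P = [[1, 3, 7], [2, 6], [4, 8], [5], [9]].

So P = [[1, 3, 7], [2, 6], [4, 8], [5], [9]], Q = [[1, 5, 9], [2, 7], [3, 8], [4], [6]].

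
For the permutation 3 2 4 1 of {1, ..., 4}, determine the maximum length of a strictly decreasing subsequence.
3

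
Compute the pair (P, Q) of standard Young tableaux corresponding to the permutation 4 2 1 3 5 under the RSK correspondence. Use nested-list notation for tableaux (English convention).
Insert each entry of the permutation into P by Schensted row insertion, recording in Q the position of each new cell.

After inserting 4: P = [[4]].
After inserting 2: P = [[2], [4]].
After inserting 1: P = [[1], [2], [4]].
After inserting 3: P = [[1, 3], [2], [4]].
After inserting 5: P = [[1, 3, 5], [2], [4]].

So P = [[1, 3, 5], [2], [4]], Q = [[1, 4, 5], [2], [3]].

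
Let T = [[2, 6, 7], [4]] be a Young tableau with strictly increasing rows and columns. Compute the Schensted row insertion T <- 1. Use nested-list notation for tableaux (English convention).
[[1, 6, 7], [2], [4]]

In row 1, 1 replaces 2 (the leftmost entry greater than 1); 2 is bumped to row 2. In row 2, 2 replaces 4 (the leftmost entry greater than 2); 4 is bumped to row 3. 4 starts a new row 3. The new tableau is [[1, 6, 7], [2], [4]].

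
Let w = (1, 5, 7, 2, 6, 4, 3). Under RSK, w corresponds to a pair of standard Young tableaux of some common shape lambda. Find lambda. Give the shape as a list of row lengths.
[3, 2, 1, 1]

Row-insert each entry into an empty tableau.

After inserting 1: P = [[1]].
After inserting 5: P = [[1, 5]].
After inserting 7: P = [[1, 5, 7]].
After inserting 2: P = [[1, 2, 7], [5]].
After inserting 6: P = [[1, 2, 6], [5, 7]].
After inserting 4: P = [[1, 2, 4], [5, 6], [7]].
After inserting 3: P = [[1, 2, 3], [4, 6], [5], [7]].

The final insertion tableau P = [[1, 2, 3], [4, 6], [5], [7]] has shape [3, 2, 1, 1].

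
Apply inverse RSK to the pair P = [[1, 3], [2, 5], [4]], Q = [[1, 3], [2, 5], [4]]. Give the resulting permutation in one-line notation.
Reverse the RSK construction: for i from n down to 1, find the cell of Q containing i, remove the entry at that cell from P, and reverse-bump it up through P; the value ejected from row 1 is w(i).

Step i=5: Q has 5 at row 2, column 2; remove 5 from row 2 of P and reverse-bump: 5 enters row 1 and ejects 3. So w(5) = 3. P is now [[1, 5], [2], [4]].
Step i=4: Q has 4 at row 3, column 1; remove 4 from row 3 of P and reverse-bump: 4 enters row 2 and ejects 2; 2 enters row 1 and ejects 1. So w(4) = 1. P is now [[2, 5], [4]].
Step i=3: Q has 3 at row 1, column 2; remove that cell from P, ejecting 5. So w(3) = 5. P is now [[2], [4]].
Step i=2: Q has 2 at row 2, column 1; remove 4 from row 2 of P and reverse-bump: 4 enters row 1 and ejects 2. So w(2) = 2. P is now [[4]].
Step i=1: Q has 1 at row 1, column 1; remove that cell from P, ejecting 4. So w(1) = 4. P is now [].

So w = 4 2 5 1 3.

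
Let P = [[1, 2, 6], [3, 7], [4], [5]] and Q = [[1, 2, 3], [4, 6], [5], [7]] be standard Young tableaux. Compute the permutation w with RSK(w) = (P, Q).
Reverse RSK: for i = n, n-1, ..., 1, locate i in Q, remove the corresponding corner cell from P, and reverse-bump its entry up through P; the value ejected from row 1 is w(i).

So w = 1 5 7 4 3 6 2.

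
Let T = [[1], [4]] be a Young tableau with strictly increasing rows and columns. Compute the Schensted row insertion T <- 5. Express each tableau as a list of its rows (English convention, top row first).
5 is larger than every entry of row 1, so it is appended to row 1. The new tableau is [[1, 5], [4]].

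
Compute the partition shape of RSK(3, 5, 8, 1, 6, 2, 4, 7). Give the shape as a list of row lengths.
RSK row insertion gives P = [[1, 2, 4, 7], [3, 5, 6], [8]], which has shape [4, 3, 1].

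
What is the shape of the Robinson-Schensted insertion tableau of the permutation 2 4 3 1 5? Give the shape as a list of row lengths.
[3, 1, 1]

Row-insert each entry into an empty tableau.

After inserting 2: P = [[2]].
After inserting 4: P = [[2, 4]].
After inserting 3: P = [[2, 3], [4]].
After inserting 1: P = [[1, 3], [2], [4]].
After inserting 5: P = [[1, 3, 5], [2], [4]].

The final insertion tableau P = [[1, 3, 5], [2], [4]] has shape [3, 1, 1].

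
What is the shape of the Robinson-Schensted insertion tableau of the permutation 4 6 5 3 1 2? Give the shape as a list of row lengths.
[2, 2, 1, 1]

Row-insert each entry into an empty tableau.

After inserting 4: P = [[4]].
After inserting 6: P = [[4, 6]].
After inserting 5: P = [[4, 5], [6]].
After inserting 3: P = [[3, 5], [4], [6]].
After inserting 1: P = [[1, 5], [3], [4], [6]].
After inserting 2: P = [[1, 2], [3, 5], [4], [6]].

The final insertion tableau P = [[1, 2], [3, 5], [4], [6]] has shape [2, 2, 1, 1].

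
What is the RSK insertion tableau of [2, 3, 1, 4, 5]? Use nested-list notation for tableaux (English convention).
P = [[1, 3, 4, 5], [2]]

Insert 2: appended to row 1. P = [[2]].
Insert 3: appended to row 1. P = [[2, 3]].
Insert 1: 1 bumps 2 from row 1; 2 starts row 2. P = [[1, 3], [2]].
Insert 4: appended to row 1. P = [[1, 3, 4], [2]].
Insert 5: appended to row 1. P = [[1, 3, 4, 5], [2]].

So P = [[1, 3, 4, 5], [2]].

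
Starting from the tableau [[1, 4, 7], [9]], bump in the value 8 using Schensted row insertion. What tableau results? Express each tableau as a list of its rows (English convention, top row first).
[[1, 4, 7, 8], [9]]

8 is larger than every entry of row 1, so it is appended to row 1. The new tableau is [[1, 4, 7, 8], [9]].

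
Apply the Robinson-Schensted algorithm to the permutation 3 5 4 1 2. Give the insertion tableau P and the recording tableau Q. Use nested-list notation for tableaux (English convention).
P = [[1, 2], [3, 4], [5]], Q = [[1, 2], [3, 5], [4]]

Insert each entry of the permutation into P by Schensted row insertion, recording in Q the position of each new cell.

Insert 3: appended to row 1. P = [[3]].
Insert 5: appended to row 1. P = [[3, 5]].
Insert 4: 4 bumps 5 from row 1; 5 starts row 2. P = [[3, 4], [5]].
Insert 1: 1 bumps 3 from row 1; 3 bumps 5 from row 2; 5 starts row 3. P = [[1, 4], [3], [5]].
Insert 2: 2 bumps 4 from row 1; 4 appends to row 2. P = [[1, 2], [3, 4], [5]].

So P = [[1, 2], [3, 4], [5]], Q = [[1, 2], [3, 5], [4]].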